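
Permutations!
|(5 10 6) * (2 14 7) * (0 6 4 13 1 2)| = 10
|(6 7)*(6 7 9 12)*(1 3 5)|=3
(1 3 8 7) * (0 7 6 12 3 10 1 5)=(0 7 5)(1 10)(3 8 6 12)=[7, 10, 2, 8, 4, 0, 12, 5, 6, 9, 1, 11, 3]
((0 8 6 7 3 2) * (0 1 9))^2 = (0 6 3 1)(2 9 8 7)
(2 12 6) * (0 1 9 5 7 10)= (0 1 9 5 7 10)(2 12 6)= [1, 9, 12, 3, 4, 7, 2, 10, 8, 5, 0, 11, 6]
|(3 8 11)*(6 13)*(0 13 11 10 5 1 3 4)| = 5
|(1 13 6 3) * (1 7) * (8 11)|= |(1 13 6 3 7)(8 11)|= 10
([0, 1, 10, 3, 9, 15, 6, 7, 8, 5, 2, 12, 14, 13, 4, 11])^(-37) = (2 10)(4 12 15 9 14 11 5)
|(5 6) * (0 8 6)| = 4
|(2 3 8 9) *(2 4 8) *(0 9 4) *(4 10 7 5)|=|(0 9)(2 3)(4 8 10 7 5)|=10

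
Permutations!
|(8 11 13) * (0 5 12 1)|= 12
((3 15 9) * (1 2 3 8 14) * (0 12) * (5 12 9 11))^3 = ((0 9 8 14 1 2 3 15 11 5 12))^3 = (0 14 3 5 9 1 15 12 8 2 11)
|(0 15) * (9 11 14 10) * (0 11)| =|(0 15 11 14 10 9)| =6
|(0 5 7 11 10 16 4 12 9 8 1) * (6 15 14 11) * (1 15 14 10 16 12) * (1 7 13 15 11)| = 15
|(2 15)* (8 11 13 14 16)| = 10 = |(2 15)(8 11 13 14 16)|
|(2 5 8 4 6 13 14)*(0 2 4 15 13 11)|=|(0 2 5 8 15 13 14 4 6 11)|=10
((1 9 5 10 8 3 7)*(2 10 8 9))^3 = ((1 2 10 9 5 8 3 7))^3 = (1 9 3 2 5 7 10 8)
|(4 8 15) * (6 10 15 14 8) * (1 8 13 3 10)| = |(1 8 14 13 3 10 15 4 6)| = 9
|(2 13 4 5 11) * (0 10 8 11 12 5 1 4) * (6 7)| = |(0 10 8 11 2 13)(1 4)(5 12)(6 7)| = 6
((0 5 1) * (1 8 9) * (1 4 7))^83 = ((0 5 8 9 4 7 1))^83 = (0 1 7 4 9 8 5)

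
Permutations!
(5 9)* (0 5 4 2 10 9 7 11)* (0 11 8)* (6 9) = (11)(0 5 7 8)(2 10 6 9 4) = [5, 1, 10, 3, 2, 7, 9, 8, 0, 4, 6, 11]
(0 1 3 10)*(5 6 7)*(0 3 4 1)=(1 4)(3 10)(5 6 7)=[0, 4, 2, 10, 1, 6, 7, 5, 8, 9, 3]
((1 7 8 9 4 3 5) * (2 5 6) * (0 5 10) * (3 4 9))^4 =((0 5 1 7 8 3 6 2 10))^4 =(0 8 10 7 2 1 6 5 3)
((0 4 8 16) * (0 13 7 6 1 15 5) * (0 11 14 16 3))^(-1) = (0 3 8 4)(1 6 7 13 16 14 11 5 15)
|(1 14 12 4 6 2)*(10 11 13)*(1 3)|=21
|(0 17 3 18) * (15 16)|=4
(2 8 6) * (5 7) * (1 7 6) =(1 7 5 6 2 8) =[0, 7, 8, 3, 4, 6, 2, 5, 1]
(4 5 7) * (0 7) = [7, 1, 2, 3, 5, 0, 6, 4] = (0 7 4 5)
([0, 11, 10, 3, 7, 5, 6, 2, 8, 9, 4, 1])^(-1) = [0, 11, 7, 3, 10, 5, 6, 4, 8, 9, 2, 1]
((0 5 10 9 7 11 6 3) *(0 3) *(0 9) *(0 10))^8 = (11)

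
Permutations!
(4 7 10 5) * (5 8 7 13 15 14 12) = [0, 1, 2, 3, 13, 4, 6, 10, 7, 9, 8, 11, 5, 15, 12, 14] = (4 13 15 14 12 5)(7 10 8)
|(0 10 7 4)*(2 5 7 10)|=5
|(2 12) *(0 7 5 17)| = 4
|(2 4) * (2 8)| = 3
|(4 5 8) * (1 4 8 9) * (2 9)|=5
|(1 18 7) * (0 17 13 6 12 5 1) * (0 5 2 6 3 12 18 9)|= |(0 17 13 3 12 2 6 18 7 5 1 9)|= 12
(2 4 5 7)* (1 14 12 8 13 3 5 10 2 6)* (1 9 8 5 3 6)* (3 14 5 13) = [0, 5, 4, 14, 10, 7, 9, 1, 3, 8, 2, 11, 13, 6, 12] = (1 5 7)(2 4 10)(3 14 12 13 6 9 8)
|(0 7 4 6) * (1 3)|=|(0 7 4 6)(1 3)|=4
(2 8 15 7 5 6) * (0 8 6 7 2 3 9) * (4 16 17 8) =(0 4 16 17 8 15 2 6 3 9)(5 7) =[4, 1, 6, 9, 16, 7, 3, 5, 15, 0, 10, 11, 12, 13, 14, 2, 17, 8]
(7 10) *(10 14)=(7 14 10)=[0, 1, 2, 3, 4, 5, 6, 14, 8, 9, 7, 11, 12, 13, 10]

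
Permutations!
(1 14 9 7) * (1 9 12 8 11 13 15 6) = (1 14 12 8 11 13 15 6)(7 9) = [0, 14, 2, 3, 4, 5, 1, 9, 11, 7, 10, 13, 8, 15, 12, 6]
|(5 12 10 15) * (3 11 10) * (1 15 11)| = 10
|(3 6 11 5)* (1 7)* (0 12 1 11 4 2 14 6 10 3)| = 12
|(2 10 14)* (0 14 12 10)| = |(0 14 2)(10 12)| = 6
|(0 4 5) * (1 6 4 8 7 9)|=8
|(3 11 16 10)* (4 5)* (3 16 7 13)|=4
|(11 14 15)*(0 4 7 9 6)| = |(0 4 7 9 6)(11 14 15)| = 15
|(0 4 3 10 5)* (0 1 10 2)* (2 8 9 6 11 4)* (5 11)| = |(0 2)(1 10 11 4 3 8 9 6 5)| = 18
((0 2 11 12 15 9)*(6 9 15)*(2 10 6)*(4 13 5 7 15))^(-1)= (0 9 6 10)(2 12 11)(4 15 7 5 13)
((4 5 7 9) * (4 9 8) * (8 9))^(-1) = (4 8 9 7 5)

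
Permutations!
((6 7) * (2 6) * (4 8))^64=((2 6 7)(4 8))^64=(8)(2 6 7)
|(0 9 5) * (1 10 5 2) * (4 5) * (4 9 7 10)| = |(0 7 10 9 2 1 4 5)| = 8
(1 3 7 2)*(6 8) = (1 3 7 2)(6 8) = [0, 3, 1, 7, 4, 5, 8, 2, 6]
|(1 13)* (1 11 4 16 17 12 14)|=|(1 13 11 4 16 17 12 14)|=8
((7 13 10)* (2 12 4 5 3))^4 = ((2 12 4 5 3)(7 13 10))^4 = (2 3 5 4 12)(7 13 10)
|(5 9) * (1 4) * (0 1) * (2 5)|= |(0 1 4)(2 5 9)|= 3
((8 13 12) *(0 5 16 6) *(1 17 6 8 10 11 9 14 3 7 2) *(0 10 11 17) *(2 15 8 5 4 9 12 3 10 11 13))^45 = (0 8 3 11 10 4 2 7 12 17 9 1 15 13 6 14)(5 16)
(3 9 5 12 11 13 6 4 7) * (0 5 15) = (0 5 12 11 13 6 4 7 3 9 15) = [5, 1, 2, 9, 7, 12, 4, 3, 8, 15, 10, 13, 11, 6, 14, 0]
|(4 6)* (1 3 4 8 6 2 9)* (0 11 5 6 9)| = 10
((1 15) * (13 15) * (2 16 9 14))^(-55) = (1 15 13)(2 16 9 14)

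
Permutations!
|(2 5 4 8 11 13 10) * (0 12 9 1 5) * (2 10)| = |(0 12 9 1 5 4 8 11 13 2)| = 10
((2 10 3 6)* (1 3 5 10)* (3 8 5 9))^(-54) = (1 5 9 6)(2 8 10 3)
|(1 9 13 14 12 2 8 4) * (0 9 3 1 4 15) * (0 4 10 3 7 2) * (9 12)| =24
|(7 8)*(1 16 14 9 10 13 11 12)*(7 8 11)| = 9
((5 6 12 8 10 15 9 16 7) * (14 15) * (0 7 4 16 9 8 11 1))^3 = ((0 7 5 6 12 11 1)(4 16)(8 10 14 15))^3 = (0 6 1 5 11 7 12)(4 16)(8 15 14 10)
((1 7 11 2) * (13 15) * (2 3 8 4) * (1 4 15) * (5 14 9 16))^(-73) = (1 8 7 15 11 13 3)(2 4)(5 16 9 14)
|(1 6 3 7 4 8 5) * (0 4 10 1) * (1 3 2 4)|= |(0 1 6 2 4 8 5)(3 7 10)|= 21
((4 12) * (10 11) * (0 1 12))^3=(0 4 12 1)(10 11)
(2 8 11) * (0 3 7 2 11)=(11)(0 3 7 2 8)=[3, 1, 8, 7, 4, 5, 6, 2, 0, 9, 10, 11]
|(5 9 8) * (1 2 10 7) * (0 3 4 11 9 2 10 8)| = 15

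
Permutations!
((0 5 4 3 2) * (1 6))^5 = ((0 5 4 3 2)(1 6))^5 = (1 6)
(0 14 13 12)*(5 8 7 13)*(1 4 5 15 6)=(0 14 15 6 1 4 5 8 7 13 12)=[14, 4, 2, 3, 5, 8, 1, 13, 7, 9, 10, 11, 0, 12, 15, 6]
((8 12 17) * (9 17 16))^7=(8 16 17 12 9)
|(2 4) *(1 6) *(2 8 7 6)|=|(1 2 4 8 7 6)|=6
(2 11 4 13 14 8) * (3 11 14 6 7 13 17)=(2 14 8)(3 11 4 17)(6 7 13)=[0, 1, 14, 11, 17, 5, 7, 13, 2, 9, 10, 4, 12, 6, 8, 15, 16, 3]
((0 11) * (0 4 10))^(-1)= (0 10 4 11)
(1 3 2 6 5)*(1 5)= (1 3 2 6)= [0, 3, 6, 2, 4, 5, 1]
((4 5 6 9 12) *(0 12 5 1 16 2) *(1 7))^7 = (16)(5 6 9)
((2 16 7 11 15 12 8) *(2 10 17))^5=(2 12 16 8 7 10 11 17 15)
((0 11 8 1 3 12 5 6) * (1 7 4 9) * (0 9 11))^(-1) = (1 9 6 5 12 3)(4 7 8 11)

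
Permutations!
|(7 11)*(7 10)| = |(7 11 10)| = 3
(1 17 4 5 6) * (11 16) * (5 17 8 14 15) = (1 8 14 15 5 6)(4 17)(11 16) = [0, 8, 2, 3, 17, 6, 1, 7, 14, 9, 10, 16, 12, 13, 15, 5, 11, 4]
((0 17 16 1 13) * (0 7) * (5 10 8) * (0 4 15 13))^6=((0 17 16 1)(4 15 13 7)(5 10 8))^6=(0 16)(1 17)(4 13)(7 15)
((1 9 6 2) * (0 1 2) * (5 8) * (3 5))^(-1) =(0 6 9 1)(3 8 5)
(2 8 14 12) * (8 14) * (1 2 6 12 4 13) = (1 2 14 4 13)(6 12) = [0, 2, 14, 3, 13, 5, 12, 7, 8, 9, 10, 11, 6, 1, 4]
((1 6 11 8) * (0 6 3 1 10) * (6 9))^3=(0 11)(1 3)(6 10)(8 9)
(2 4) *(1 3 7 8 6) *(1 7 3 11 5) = (1 11 5)(2 4)(6 7 8) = [0, 11, 4, 3, 2, 1, 7, 8, 6, 9, 10, 5]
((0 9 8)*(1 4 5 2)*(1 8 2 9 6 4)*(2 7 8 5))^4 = ((0 6 4 2 5 9 7 8))^4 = (0 5)(2 8)(4 7)(6 9)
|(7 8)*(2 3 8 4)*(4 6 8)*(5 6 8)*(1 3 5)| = |(1 3 4 2 5 6)(7 8)| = 6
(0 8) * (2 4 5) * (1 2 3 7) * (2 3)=(0 8)(1 3 7)(2 4 5)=[8, 3, 4, 7, 5, 2, 6, 1, 0]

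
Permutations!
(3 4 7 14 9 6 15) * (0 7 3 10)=(0 7 14 9 6 15 10)(3 4)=[7, 1, 2, 4, 3, 5, 15, 14, 8, 6, 0, 11, 12, 13, 9, 10]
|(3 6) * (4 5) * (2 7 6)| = |(2 7 6 3)(4 5)| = 4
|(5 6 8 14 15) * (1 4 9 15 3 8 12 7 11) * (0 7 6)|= 24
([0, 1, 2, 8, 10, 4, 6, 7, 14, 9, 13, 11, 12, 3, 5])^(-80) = (3 4 8 10 14 13 5)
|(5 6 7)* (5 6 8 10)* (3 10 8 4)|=|(3 10 5 4)(6 7)|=4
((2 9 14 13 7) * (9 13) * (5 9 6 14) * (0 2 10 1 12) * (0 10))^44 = ((0 2 13 7)(1 12 10)(5 9)(6 14))^44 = (14)(1 10 12)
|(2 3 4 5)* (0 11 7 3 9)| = 8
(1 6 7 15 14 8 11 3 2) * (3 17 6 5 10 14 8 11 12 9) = [0, 5, 1, 2, 4, 10, 7, 15, 12, 3, 14, 17, 9, 13, 11, 8, 16, 6] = (1 5 10 14 11 17 6 7 15 8 12 9 3 2)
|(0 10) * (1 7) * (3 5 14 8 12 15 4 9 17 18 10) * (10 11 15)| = 42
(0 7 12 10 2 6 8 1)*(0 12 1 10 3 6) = (0 7 1 12 3 6 8 10 2) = [7, 12, 0, 6, 4, 5, 8, 1, 10, 9, 2, 11, 3]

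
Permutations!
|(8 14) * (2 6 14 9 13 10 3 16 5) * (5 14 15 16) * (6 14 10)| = 11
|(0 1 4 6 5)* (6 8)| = 6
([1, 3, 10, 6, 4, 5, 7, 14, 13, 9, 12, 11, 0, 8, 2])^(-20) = (0 10 14 6 1 12 2 7 3)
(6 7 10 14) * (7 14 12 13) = (6 14)(7 10 12 13) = [0, 1, 2, 3, 4, 5, 14, 10, 8, 9, 12, 11, 13, 7, 6]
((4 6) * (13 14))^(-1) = ((4 6)(13 14))^(-1) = (4 6)(13 14)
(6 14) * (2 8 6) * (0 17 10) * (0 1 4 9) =(0 17 10 1 4 9)(2 8 6 14) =[17, 4, 8, 3, 9, 5, 14, 7, 6, 0, 1, 11, 12, 13, 2, 15, 16, 10]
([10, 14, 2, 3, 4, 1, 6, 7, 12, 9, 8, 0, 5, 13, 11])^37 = [1, 8, 2, 3, 4, 10, 6, 7, 11, 9, 14, 5, 0, 13, 12]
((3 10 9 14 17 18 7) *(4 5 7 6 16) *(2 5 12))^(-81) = ((2 5 7 3 10 9 14 17 18 6 16 4 12))^(-81) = (2 16 17 10 5 4 18 9 7 12 6 14 3)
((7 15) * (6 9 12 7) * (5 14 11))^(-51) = (6 15 7 12 9)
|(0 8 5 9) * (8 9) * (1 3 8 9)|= |(0 1 3 8 5 9)|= 6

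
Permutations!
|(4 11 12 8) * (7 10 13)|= |(4 11 12 8)(7 10 13)|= 12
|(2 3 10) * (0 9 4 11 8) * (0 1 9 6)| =|(0 6)(1 9 4 11 8)(2 3 10)| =30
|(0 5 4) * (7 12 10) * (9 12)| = |(0 5 4)(7 9 12 10)| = 12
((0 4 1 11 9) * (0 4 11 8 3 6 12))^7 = ((0 11 9 4 1 8 3 6 12))^7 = (0 6 8 4 11 12 3 1 9)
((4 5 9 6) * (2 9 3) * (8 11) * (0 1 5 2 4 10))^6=(11)(0 9 3)(1 6 4)(2 5 10)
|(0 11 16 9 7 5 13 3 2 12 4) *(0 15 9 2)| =|(0 11 16 2 12 4 15 9 7 5 13 3)| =12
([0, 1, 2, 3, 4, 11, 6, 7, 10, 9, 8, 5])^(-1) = (5 11)(8 10)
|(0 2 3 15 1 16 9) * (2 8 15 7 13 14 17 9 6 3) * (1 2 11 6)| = |(0 8 15 2 11 6 3 7 13 14 17 9)(1 16)| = 12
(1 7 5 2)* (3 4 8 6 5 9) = (1 7 9 3 4 8 6 5 2) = [0, 7, 1, 4, 8, 2, 5, 9, 6, 3]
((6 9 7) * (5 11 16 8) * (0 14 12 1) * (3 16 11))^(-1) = (0 1 12 14)(3 5 8 16)(6 7 9)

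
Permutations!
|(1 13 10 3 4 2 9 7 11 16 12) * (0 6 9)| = 13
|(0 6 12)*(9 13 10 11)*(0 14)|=|(0 6 12 14)(9 13 10 11)|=4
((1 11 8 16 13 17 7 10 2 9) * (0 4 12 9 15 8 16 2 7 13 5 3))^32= (17)(0 11 4 16 12 5 9 3 1)(2 8 15)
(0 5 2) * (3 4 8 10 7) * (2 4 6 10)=(0 5 4 8 2)(3 6 10 7)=[5, 1, 0, 6, 8, 4, 10, 3, 2, 9, 7]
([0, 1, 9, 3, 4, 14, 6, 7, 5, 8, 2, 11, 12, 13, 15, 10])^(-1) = (2 10 15 14 5 8 9)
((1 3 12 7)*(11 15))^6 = ((1 3 12 7)(11 15))^6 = (15)(1 12)(3 7)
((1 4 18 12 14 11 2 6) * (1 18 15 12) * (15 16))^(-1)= ((1 4 16 15 12 14 11 2 6 18))^(-1)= (1 18 6 2 11 14 12 15 16 4)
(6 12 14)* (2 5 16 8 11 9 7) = [0, 1, 5, 3, 4, 16, 12, 2, 11, 7, 10, 9, 14, 13, 6, 15, 8] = (2 5 16 8 11 9 7)(6 12 14)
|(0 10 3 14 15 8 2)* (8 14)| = 10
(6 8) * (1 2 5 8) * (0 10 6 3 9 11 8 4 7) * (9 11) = [10, 2, 5, 11, 7, 4, 1, 0, 3, 9, 6, 8] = (0 10 6 1 2 5 4 7)(3 11 8)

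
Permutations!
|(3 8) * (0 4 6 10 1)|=10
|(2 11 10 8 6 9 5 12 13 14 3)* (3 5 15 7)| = |(2 11 10 8 6 9 15 7 3)(5 12 13 14)| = 36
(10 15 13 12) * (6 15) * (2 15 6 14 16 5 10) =(2 15 13 12)(5 10 14 16) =[0, 1, 15, 3, 4, 10, 6, 7, 8, 9, 14, 11, 2, 12, 16, 13, 5]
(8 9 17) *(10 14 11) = [0, 1, 2, 3, 4, 5, 6, 7, 9, 17, 14, 10, 12, 13, 11, 15, 16, 8] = (8 9 17)(10 14 11)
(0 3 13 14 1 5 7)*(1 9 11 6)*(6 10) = [3, 5, 2, 13, 4, 7, 1, 0, 8, 11, 6, 10, 12, 14, 9] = (0 3 13 14 9 11 10 6 1 5 7)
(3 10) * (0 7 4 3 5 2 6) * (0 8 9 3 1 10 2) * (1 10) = (0 7 4 10 5)(2 6 8 9 3) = [7, 1, 6, 2, 10, 0, 8, 4, 9, 3, 5]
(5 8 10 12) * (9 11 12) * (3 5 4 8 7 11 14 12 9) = [0, 1, 2, 5, 8, 7, 6, 11, 10, 14, 3, 9, 4, 13, 12] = (3 5 7 11 9 14 12 4 8 10)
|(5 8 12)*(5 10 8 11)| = |(5 11)(8 12 10)| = 6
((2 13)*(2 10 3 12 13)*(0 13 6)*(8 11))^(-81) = ((0 13 10 3 12 6)(8 11))^(-81) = (0 3)(6 10)(8 11)(12 13)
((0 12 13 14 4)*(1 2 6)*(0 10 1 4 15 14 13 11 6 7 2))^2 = (15)(0 11 4 1 12 6 10)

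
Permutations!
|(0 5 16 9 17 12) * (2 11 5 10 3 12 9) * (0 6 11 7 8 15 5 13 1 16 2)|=|(0 10 3 12 6 11 13 1 16)(2 7 8 15 5)(9 17)|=90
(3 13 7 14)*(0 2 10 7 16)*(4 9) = [2, 1, 10, 13, 9, 5, 6, 14, 8, 4, 7, 11, 12, 16, 3, 15, 0] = (0 2 10 7 14 3 13 16)(4 9)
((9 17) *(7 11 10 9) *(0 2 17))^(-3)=((0 2 17 7 11 10 9))^(-3)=(0 11 2 10 17 9 7)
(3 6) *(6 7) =(3 7 6) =[0, 1, 2, 7, 4, 5, 3, 6]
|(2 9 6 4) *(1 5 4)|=|(1 5 4 2 9 6)|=6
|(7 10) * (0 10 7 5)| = |(0 10 5)| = 3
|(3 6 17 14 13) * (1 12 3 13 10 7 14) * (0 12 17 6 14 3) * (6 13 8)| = 12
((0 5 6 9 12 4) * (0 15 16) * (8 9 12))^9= ((0 5 6 12 4 15 16)(8 9))^9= (0 6 4 16 5 12 15)(8 9)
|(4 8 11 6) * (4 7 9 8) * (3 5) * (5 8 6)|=|(3 8 11 5)(6 7 9)|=12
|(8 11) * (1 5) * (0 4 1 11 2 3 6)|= |(0 4 1 5 11 8 2 3 6)|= 9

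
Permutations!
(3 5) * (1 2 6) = (1 2 6)(3 5) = [0, 2, 6, 5, 4, 3, 1]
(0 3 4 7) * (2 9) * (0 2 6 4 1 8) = (0 3 1 8)(2 9 6 4 7) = [3, 8, 9, 1, 7, 5, 4, 2, 0, 6]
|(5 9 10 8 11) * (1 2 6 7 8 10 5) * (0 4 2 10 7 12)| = 10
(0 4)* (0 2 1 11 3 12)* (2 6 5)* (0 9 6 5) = [4, 11, 1, 12, 5, 2, 0, 7, 8, 6, 10, 3, 9] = (0 4 5 2 1 11 3 12 9 6)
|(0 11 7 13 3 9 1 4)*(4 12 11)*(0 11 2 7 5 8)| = 35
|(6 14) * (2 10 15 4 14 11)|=7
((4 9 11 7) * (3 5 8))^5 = (3 8 5)(4 9 11 7)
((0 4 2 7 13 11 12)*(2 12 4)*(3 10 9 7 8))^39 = (0 7 2 13 8 11 3 4 10 12 9)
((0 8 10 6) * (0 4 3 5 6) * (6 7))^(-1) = (0 10 8)(3 4 6 7 5)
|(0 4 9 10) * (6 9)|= |(0 4 6 9 10)|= 5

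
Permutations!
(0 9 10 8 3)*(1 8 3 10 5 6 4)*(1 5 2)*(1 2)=(0 9 1 8 10 3)(4 5 6)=[9, 8, 2, 0, 5, 6, 4, 7, 10, 1, 3]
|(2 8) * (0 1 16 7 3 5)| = |(0 1 16 7 3 5)(2 8)| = 6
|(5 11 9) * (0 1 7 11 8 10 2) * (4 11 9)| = |(0 1 7 9 5 8 10 2)(4 11)| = 8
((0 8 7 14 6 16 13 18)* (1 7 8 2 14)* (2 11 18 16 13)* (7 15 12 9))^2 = (0 18 11)(1 12 7 15 9)(2 6 16 14 13)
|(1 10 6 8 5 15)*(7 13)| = |(1 10 6 8 5 15)(7 13)| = 6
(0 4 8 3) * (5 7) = (0 4 8 3)(5 7) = [4, 1, 2, 0, 8, 7, 6, 5, 3]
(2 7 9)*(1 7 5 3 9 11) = (1 7 11)(2 5 3 9) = [0, 7, 5, 9, 4, 3, 6, 11, 8, 2, 10, 1]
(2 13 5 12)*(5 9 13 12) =(2 12)(9 13) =[0, 1, 12, 3, 4, 5, 6, 7, 8, 13, 10, 11, 2, 9]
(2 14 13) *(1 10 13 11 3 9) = (1 10 13 2 14 11 3 9) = [0, 10, 14, 9, 4, 5, 6, 7, 8, 1, 13, 3, 12, 2, 11]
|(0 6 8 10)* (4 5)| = |(0 6 8 10)(4 5)| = 4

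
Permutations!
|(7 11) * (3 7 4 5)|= |(3 7 11 4 5)|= 5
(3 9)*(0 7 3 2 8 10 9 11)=(0 7 3 11)(2 8 10 9)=[7, 1, 8, 11, 4, 5, 6, 3, 10, 2, 9, 0]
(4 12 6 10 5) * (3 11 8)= (3 11 8)(4 12 6 10 5)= [0, 1, 2, 11, 12, 4, 10, 7, 3, 9, 5, 8, 6]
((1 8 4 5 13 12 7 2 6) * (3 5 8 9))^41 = (1 12 9 7 3 2 5 6 13)(4 8)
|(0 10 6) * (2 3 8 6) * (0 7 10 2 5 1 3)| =14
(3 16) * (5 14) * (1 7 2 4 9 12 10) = (1 7 2 4 9 12 10)(3 16)(5 14) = [0, 7, 4, 16, 9, 14, 6, 2, 8, 12, 1, 11, 10, 13, 5, 15, 3]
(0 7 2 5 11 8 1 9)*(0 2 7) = (1 9 2 5 11 8) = [0, 9, 5, 3, 4, 11, 6, 7, 1, 2, 10, 8]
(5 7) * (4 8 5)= (4 8 5 7)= [0, 1, 2, 3, 8, 7, 6, 4, 5]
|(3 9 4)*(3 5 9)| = |(4 5 9)| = 3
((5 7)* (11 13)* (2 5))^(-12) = (13)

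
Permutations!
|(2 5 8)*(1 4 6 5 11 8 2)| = 7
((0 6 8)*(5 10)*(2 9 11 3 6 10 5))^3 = ((0 10 2 9 11 3 6 8))^3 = (0 9 6 10 11 8 2 3)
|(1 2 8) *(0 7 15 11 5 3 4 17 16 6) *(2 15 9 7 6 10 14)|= |(0 6)(1 15 11 5 3 4 17 16 10 14 2 8)(7 9)|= 12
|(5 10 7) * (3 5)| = 4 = |(3 5 10 7)|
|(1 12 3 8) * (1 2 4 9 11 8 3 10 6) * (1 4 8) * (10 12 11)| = |(12)(1 11)(2 8)(4 9 10 6)| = 4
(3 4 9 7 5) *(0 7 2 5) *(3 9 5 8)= (0 7)(2 8 3 4 5 9)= [7, 1, 8, 4, 5, 9, 6, 0, 3, 2]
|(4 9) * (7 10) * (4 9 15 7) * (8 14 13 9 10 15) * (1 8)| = |(1 8 14 13 9 10 4)(7 15)| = 14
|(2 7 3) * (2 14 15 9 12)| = |(2 7 3 14 15 9 12)| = 7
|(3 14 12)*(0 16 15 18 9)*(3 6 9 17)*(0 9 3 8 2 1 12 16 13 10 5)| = |(0 13 10 5)(1 12 6 3 14 16 15 18 17 8 2)| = 44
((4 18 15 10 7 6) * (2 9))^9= ((2 9)(4 18 15 10 7 6))^9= (2 9)(4 10)(6 15)(7 18)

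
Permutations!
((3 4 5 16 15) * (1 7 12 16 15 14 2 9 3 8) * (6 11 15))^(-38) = (1 14 4 15 12 9 6)(2 5 8 16 3 11 7)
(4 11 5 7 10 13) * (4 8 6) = (4 11 5 7 10 13 8 6) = [0, 1, 2, 3, 11, 7, 4, 10, 6, 9, 13, 5, 12, 8]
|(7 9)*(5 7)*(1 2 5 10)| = 6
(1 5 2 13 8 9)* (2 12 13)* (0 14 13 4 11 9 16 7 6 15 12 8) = [14, 5, 2, 3, 11, 8, 15, 6, 16, 1, 10, 9, 4, 0, 13, 12, 7] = (0 14 13)(1 5 8 16 7 6 15 12 4 11 9)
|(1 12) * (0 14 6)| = |(0 14 6)(1 12)| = 6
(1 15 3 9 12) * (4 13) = (1 15 3 9 12)(4 13) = [0, 15, 2, 9, 13, 5, 6, 7, 8, 12, 10, 11, 1, 4, 14, 3]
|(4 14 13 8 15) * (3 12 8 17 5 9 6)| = 11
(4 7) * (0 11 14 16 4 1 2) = (0 11 14 16 4 7 1 2) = [11, 2, 0, 3, 7, 5, 6, 1, 8, 9, 10, 14, 12, 13, 16, 15, 4]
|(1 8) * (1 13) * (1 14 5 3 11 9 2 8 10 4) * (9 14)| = 12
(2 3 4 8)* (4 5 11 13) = (2 3 5 11 13 4 8) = [0, 1, 3, 5, 8, 11, 6, 7, 2, 9, 10, 13, 12, 4]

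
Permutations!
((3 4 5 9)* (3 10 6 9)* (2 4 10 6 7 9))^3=((2 4 5 3 10 7 9 6))^3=(2 3 9 4 10 6 5 7)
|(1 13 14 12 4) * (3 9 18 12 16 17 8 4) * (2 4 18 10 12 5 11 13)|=|(1 2 4)(3 9 10 12)(5 11 13 14 16 17 8 18)|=24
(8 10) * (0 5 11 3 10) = [5, 1, 2, 10, 4, 11, 6, 7, 0, 9, 8, 3] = (0 5 11 3 10 8)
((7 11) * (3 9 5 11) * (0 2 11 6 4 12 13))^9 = ((0 2 11 7 3 9 5 6 4 12 13))^9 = (0 12 6 9 7 2 13 4 5 3 11)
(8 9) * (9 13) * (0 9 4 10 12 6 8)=[9, 1, 2, 3, 10, 5, 8, 7, 13, 0, 12, 11, 6, 4]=(0 9)(4 10 12 6 8 13)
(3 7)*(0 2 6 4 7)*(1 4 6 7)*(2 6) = [6, 4, 7, 0, 1, 5, 2, 3] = (0 6 2 7 3)(1 4)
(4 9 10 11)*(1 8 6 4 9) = (1 8 6 4)(9 10 11) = [0, 8, 2, 3, 1, 5, 4, 7, 6, 10, 11, 9]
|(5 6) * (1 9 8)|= 6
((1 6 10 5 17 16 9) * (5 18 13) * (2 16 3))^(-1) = ((1 6 10 18 13 5 17 3 2 16 9))^(-1) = (1 9 16 2 3 17 5 13 18 10 6)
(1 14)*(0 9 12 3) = [9, 14, 2, 0, 4, 5, 6, 7, 8, 12, 10, 11, 3, 13, 1] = (0 9 12 3)(1 14)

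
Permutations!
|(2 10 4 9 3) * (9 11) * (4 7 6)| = |(2 10 7 6 4 11 9 3)| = 8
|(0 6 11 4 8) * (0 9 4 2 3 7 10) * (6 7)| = |(0 7 10)(2 3 6 11)(4 8 9)| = 12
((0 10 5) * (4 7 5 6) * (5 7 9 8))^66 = (0 4 5 6 8 10 9)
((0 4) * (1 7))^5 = (0 4)(1 7)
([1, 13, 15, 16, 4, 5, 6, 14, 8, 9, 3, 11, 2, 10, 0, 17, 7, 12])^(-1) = [14, 0, 12, 10, 4, 5, 6, 16, 8, 9, 13, 11, 17, 1, 7, 2, 3, 15]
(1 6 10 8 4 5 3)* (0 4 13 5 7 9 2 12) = [4, 6, 12, 1, 7, 3, 10, 9, 13, 2, 8, 11, 0, 5] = (0 4 7 9 2 12)(1 6 10 8 13 5 3)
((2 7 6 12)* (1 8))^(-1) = (1 8)(2 12 6 7)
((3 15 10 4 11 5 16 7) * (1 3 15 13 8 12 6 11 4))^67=(1 5 13 7 12 10 11 3 16 8 15 6)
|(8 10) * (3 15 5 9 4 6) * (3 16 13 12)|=18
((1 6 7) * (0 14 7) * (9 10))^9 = ((0 14 7 1 6)(9 10))^9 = (0 6 1 7 14)(9 10)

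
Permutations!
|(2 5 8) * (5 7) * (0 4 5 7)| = 5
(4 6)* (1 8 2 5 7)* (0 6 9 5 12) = (0 6 4 9 5 7 1 8 2 12) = [6, 8, 12, 3, 9, 7, 4, 1, 2, 5, 10, 11, 0]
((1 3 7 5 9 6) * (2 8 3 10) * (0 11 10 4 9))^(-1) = ((0 11 10 2 8 3 7 5)(1 4 9 6))^(-1) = (0 5 7 3 8 2 10 11)(1 6 9 4)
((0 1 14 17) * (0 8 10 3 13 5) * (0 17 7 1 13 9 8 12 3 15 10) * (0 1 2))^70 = ((0 13 5 17 12 3 9 8 1 14 7 2)(10 15))^70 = (0 7 1 9 12 5)(2 14 8 3 17 13)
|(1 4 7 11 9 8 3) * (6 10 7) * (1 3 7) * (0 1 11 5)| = |(0 1 4 6 10 11 9 8 7 5)| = 10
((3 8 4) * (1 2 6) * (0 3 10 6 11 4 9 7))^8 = ((0 3 8 9 7)(1 2 11 4 10 6))^8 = (0 9 3 7 8)(1 11 10)(2 4 6)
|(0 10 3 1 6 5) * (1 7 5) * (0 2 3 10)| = |(10)(1 6)(2 3 7 5)| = 4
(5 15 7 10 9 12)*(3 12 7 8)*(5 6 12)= (3 5 15 8)(6 12)(7 10 9)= [0, 1, 2, 5, 4, 15, 12, 10, 3, 7, 9, 11, 6, 13, 14, 8]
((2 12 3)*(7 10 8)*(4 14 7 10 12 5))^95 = ((2 5 4 14 7 12 3)(8 10))^95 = (2 7 5 12 4 3 14)(8 10)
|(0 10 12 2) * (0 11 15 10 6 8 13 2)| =9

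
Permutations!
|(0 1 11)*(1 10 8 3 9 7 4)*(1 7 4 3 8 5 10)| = |(0 1 11)(3 9 4 7)(5 10)| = 12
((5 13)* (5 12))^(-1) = ((5 13 12))^(-1) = (5 12 13)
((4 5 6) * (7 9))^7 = ((4 5 6)(7 9))^7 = (4 5 6)(7 9)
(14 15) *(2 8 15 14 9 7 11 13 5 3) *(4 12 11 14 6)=[0, 1, 8, 2, 12, 3, 4, 14, 15, 7, 10, 13, 11, 5, 6, 9]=(2 8 15 9 7 14 6 4 12 11 13 5 3)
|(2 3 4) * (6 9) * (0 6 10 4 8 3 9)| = |(0 6)(2 9 10 4)(3 8)| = 4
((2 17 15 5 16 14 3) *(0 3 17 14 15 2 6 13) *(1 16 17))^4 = (1 17 16 2 15 14 5)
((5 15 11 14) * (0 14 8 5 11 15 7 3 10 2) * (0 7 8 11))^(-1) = (15)(0 14)(2 10 3 7)(5 8)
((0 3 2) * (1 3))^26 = (0 3)(1 2)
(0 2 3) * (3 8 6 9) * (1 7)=(0 2 8 6 9 3)(1 7)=[2, 7, 8, 0, 4, 5, 9, 1, 6, 3]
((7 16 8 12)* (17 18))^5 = (7 16 8 12)(17 18)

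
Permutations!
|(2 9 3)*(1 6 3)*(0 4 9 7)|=8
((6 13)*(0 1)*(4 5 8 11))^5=(0 1)(4 5 8 11)(6 13)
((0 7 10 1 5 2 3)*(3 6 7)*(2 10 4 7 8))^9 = (10)(0 3)(4 7)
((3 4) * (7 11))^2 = (11)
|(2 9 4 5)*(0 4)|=5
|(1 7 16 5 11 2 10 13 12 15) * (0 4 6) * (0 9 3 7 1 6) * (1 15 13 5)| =|(0 4)(1 15 6 9 3 7 16)(2 10 5 11)(12 13)| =28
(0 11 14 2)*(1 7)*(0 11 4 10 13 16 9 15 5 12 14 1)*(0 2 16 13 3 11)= [4, 7, 0, 11, 10, 12, 6, 2, 8, 15, 3, 1, 14, 13, 16, 5, 9]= (0 4 10 3 11 1 7 2)(5 12 14 16 9 15)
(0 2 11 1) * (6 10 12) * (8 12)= [2, 0, 11, 3, 4, 5, 10, 7, 12, 9, 8, 1, 6]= (0 2 11 1)(6 10 8 12)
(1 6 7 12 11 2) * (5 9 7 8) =(1 6 8 5 9 7 12 11 2) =[0, 6, 1, 3, 4, 9, 8, 12, 5, 7, 10, 2, 11]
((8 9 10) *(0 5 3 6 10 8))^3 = (0 6 5 10 3)(8 9) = ((0 5 3 6 10)(8 9))^3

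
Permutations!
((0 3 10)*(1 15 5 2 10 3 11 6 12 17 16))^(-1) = ((0 11 6 12 17 16 1 15 5 2 10))^(-1) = (0 10 2 5 15 1 16 17 12 6 11)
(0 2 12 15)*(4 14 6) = (0 2 12 15)(4 14 6) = [2, 1, 12, 3, 14, 5, 4, 7, 8, 9, 10, 11, 15, 13, 6, 0]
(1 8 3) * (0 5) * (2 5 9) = [9, 8, 5, 1, 4, 0, 6, 7, 3, 2] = (0 9 2 5)(1 8 3)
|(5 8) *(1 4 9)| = |(1 4 9)(5 8)| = 6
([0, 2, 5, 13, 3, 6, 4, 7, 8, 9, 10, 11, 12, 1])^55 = (1 13 3 4 6 5 2)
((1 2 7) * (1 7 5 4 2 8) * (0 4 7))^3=(0 5 4 7 2)(1 8)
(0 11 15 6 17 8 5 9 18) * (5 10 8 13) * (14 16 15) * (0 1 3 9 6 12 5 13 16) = [11, 3, 2, 9, 4, 6, 17, 7, 10, 18, 8, 14, 5, 13, 0, 12, 15, 16, 1] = (0 11 14)(1 3 9 18)(5 6 17 16 15 12)(8 10)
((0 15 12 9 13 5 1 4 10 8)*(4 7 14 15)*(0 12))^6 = (0 13)(1 10)(4 5)(7 8)(9 15)(12 14)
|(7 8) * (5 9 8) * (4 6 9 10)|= 7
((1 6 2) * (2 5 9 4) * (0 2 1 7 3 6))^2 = ((0 2 7 3 6 5 9 4 1))^2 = (0 7 6 9 1 2 3 5 4)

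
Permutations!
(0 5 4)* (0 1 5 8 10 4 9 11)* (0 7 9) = (0 8 10 4 1 5)(7 9 11) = [8, 5, 2, 3, 1, 0, 6, 9, 10, 11, 4, 7]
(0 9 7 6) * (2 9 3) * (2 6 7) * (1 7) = (0 3 6)(1 7)(2 9) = [3, 7, 9, 6, 4, 5, 0, 1, 8, 2]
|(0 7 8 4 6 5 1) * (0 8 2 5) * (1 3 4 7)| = 9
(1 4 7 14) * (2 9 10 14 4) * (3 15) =(1 2 9 10 14)(3 15)(4 7) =[0, 2, 9, 15, 7, 5, 6, 4, 8, 10, 14, 11, 12, 13, 1, 3]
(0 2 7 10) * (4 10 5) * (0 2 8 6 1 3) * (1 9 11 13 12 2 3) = (0 8 6 9 11 13 12 2 7 5 4 10 3) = [8, 1, 7, 0, 10, 4, 9, 5, 6, 11, 3, 13, 2, 12]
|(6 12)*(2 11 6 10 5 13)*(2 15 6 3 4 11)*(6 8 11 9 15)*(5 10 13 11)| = |(3 4 9 15 8 5 11)(6 12 13)| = 21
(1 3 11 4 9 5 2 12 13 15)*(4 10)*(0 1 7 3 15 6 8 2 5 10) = (0 1 15 7 3 11)(2 12 13 6 8)(4 9 10) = [1, 15, 12, 11, 9, 5, 8, 3, 2, 10, 4, 0, 13, 6, 14, 7]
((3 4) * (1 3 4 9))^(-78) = (9)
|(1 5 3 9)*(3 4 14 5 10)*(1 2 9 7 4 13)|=8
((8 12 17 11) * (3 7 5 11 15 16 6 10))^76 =(3 10 6 16 15 17 12 8 11 5 7) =((3 7 5 11 8 12 17 15 16 6 10))^76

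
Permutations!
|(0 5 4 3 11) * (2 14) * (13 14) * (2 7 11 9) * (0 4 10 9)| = 11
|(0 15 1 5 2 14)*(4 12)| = 6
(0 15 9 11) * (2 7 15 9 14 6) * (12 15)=(0 9 11)(2 7 12 15 14 6)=[9, 1, 7, 3, 4, 5, 2, 12, 8, 11, 10, 0, 15, 13, 6, 14]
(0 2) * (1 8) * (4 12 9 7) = [2, 8, 0, 3, 12, 5, 6, 4, 1, 7, 10, 11, 9] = (0 2)(1 8)(4 12 9 7)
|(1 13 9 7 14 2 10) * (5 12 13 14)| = 20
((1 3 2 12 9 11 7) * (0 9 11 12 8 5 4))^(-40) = (0 7 8 9 1 5 12 3 4 11 2)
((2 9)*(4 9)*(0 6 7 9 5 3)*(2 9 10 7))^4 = ((0 6 2 4 5 3)(7 10))^4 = (10)(0 5 2)(3 4 6)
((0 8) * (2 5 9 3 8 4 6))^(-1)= (0 8 3 9 5 2 6 4)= ((0 4 6 2 5 9 3 8))^(-1)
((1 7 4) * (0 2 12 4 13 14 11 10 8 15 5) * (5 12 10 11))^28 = (0 15 7)(1 5 8)(2 12 13)(4 14 10)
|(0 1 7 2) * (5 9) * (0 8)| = |(0 1 7 2 8)(5 9)| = 10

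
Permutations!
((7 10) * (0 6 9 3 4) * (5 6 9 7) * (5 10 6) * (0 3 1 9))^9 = (10)(1 9)(3 4)(6 7)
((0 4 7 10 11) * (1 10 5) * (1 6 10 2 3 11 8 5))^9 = (0 7 2 11 4 1 3)(5 6 10 8)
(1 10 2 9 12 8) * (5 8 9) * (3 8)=[0, 10, 5, 8, 4, 3, 6, 7, 1, 12, 2, 11, 9]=(1 10 2 5 3 8)(9 12)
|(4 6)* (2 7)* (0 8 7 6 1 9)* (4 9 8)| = 8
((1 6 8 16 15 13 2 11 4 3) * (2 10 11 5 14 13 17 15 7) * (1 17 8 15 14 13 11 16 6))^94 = (2 16 13)(3 4 11 14 17)(5 7 10)(6 15 8)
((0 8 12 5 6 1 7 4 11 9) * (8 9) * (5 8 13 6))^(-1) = ((0 9)(1 7 4 11 13 6)(8 12))^(-1) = (0 9)(1 6 13 11 4 7)(8 12)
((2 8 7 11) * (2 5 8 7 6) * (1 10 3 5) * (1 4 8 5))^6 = (11)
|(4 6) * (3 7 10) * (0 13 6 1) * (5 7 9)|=5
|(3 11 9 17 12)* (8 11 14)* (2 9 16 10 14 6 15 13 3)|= |(2 9 17 12)(3 6 15 13)(8 11 16 10 14)|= 20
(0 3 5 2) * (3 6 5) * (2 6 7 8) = (0 7 8 2)(5 6) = [7, 1, 0, 3, 4, 6, 5, 8, 2]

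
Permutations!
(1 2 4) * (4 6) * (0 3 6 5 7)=(0 3 6 4 1 2 5 7)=[3, 2, 5, 6, 1, 7, 4, 0]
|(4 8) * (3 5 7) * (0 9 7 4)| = 7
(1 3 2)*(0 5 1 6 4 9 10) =(0 5 1 3 2 6 4 9 10) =[5, 3, 6, 2, 9, 1, 4, 7, 8, 10, 0]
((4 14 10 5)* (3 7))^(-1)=((3 7)(4 14 10 5))^(-1)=(3 7)(4 5 10 14)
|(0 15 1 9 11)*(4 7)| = 10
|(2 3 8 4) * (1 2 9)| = 6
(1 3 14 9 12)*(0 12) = [12, 3, 2, 14, 4, 5, 6, 7, 8, 0, 10, 11, 1, 13, 9] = (0 12 1 3 14 9)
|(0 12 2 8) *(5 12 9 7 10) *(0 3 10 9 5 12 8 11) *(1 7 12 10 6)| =|(0 5 8 3 6 1 7 9 12 2 11)| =11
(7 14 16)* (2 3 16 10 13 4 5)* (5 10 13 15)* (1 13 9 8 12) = (1 13 4 10 15 5 2 3 16 7 14 9 8 12) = [0, 13, 3, 16, 10, 2, 6, 14, 12, 8, 15, 11, 1, 4, 9, 5, 7]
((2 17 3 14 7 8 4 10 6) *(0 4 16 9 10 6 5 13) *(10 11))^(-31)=((0 4 6 2 17 3 14 7 8 16 9 11 10 5 13))^(-31)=(0 13 5 10 11 9 16 8 7 14 3 17 2 6 4)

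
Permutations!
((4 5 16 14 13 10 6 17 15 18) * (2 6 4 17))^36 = (18)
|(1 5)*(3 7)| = 2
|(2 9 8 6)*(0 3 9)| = 6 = |(0 3 9 8 6 2)|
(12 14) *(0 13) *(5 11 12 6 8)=(0 13)(5 11 12 14 6 8)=[13, 1, 2, 3, 4, 11, 8, 7, 5, 9, 10, 12, 14, 0, 6]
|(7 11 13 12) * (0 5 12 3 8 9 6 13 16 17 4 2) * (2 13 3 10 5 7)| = 44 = |(0 7 11 16 17 4 13 10 5 12 2)(3 8 9 6)|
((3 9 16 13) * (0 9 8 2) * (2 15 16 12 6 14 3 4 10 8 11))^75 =(0 6 11 9 14 2 12 3)(4 15)(8 13)(10 16)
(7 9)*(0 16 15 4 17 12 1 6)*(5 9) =(0 16 15 4 17 12 1 6)(5 9 7) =[16, 6, 2, 3, 17, 9, 0, 5, 8, 7, 10, 11, 1, 13, 14, 4, 15, 12]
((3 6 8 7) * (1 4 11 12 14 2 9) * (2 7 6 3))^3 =((1 4 11 12 14 7 2 9)(6 8))^3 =(1 12 2 4 14 9 11 7)(6 8)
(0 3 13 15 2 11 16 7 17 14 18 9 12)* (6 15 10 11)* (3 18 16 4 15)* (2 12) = (0 18 9 2 6 3 13 10 11 4 15 12)(7 17 14 16) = [18, 1, 6, 13, 15, 5, 3, 17, 8, 2, 11, 4, 0, 10, 16, 12, 7, 14, 9]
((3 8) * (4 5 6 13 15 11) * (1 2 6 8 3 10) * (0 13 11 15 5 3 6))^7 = ((15)(0 13 5 8 10 1 2)(3 6 11 4))^7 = (15)(3 4 11 6)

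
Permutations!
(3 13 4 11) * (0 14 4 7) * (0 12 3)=(0 14 4 11)(3 13 7 12)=[14, 1, 2, 13, 11, 5, 6, 12, 8, 9, 10, 0, 3, 7, 4]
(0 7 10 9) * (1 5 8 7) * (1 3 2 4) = (0 3 2 4 1 5 8 7 10 9) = [3, 5, 4, 2, 1, 8, 6, 10, 7, 0, 9]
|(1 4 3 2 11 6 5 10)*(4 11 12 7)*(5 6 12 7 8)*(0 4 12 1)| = |(0 4 3 2 7 12 8 5 10)(1 11)| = 18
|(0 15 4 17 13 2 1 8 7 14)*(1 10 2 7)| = 14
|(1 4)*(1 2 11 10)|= 5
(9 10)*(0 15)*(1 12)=(0 15)(1 12)(9 10)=[15, 12, 2, 3, 4, 5, 6, 7, 8, 10, 9, 11, 1, 13, 14, 0]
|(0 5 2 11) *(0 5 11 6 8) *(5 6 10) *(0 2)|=7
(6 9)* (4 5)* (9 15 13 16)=(4 5)(6 15 13 16 9)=[0, 1, 2, 3, 5, 4, 15, 7, 8, 6, 10, 11, 12, 16, 14, 13, 9]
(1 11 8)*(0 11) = [11, 0, 2, 3, 4, 5, 6, 7, 1, 9, 10, 8] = (0 11 8 1)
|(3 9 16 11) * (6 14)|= |(3 9 16 11)(6 14)|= 4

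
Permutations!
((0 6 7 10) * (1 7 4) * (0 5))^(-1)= (0 5 10 7 1 4 6)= ((0 6 4 1 7 10 5))^(-1)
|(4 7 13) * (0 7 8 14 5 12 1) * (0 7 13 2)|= 10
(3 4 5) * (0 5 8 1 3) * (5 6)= (0 6 5)(1 3 4 8)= [6, 3, 2, 4, 8, 0, 5, 7, 1]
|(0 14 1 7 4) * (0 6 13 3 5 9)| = |(0 14 1 7 4 6 13 3 5 9)| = 10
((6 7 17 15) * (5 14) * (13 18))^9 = (5 14)(6 7 17 15)(13 18)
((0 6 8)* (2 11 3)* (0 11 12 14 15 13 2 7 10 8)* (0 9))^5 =((0 6 9)(2 12 14 15 13)(3 7 10 8 11))^5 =(15)(0 9 6)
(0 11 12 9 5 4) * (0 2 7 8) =(0 11 12 9 5 4 2 7 8) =[11, 1, 7, 3, 2, 4, 6, 8, 0, 5, 10, 12, 9]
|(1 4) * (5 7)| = |(1 4)(5 7)| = 2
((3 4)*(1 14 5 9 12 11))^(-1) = ((1 14 5 9 12 11)(3 4))^(-1) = (1 11 12 9 5 14)(3 4)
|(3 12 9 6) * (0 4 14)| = 12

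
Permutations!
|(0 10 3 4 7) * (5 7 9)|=7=|(0 10 3 4 9 5 7)|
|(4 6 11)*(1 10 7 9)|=|(1 10 7 9)(4 6 11)|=12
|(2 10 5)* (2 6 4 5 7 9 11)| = |(2 10 7 9 11)(4 5 6)| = 15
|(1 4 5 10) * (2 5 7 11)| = |(1 4 7 11 2 5 10)| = 7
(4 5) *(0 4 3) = (0 4 5 3) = [4, 1, 2, 0, 5, 3]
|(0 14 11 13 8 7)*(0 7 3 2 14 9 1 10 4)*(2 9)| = 11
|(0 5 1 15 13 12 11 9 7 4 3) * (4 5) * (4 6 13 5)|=9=|(0 6 13 12 11 9 7 4 3)(1 15 5)|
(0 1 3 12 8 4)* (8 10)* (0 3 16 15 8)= (0 1 16 15 8 4 3 12 10)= [1, 16, 2, 12, 3, 5, 6, 7, 4, 9, 0, 11, 10, 13, 14, 8, 15]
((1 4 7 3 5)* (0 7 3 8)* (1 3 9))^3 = ((0 7 8)(1 4 9)(3 5))^3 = (9)(3 5)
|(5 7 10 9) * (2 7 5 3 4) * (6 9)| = 7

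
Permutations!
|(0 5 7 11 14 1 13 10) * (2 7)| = |(0 5 2 7 11 14 1 13 10)| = 9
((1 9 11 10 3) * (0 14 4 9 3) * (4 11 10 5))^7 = ((0 14 11 5 4 9 10)(1 3))^7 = (14)(1 3)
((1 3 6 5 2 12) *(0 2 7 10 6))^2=(0 12 3 2 1)(5 10)(6 7)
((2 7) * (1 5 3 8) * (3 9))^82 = (1 9 8 5 3)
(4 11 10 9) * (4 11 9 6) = (4 9 11 10 6) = [0, 1, 2, 3, 9, 5, 4, 7, 8, 11, 6, 10]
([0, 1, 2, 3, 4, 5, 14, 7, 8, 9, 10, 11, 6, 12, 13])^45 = (6 14 13 12)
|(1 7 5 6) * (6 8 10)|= 6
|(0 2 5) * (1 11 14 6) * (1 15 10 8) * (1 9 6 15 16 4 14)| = 24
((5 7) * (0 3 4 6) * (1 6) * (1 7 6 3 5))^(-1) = (0 6 5)(1 7 4 3)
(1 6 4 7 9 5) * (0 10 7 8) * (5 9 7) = (0 10 5 1 6 4 8) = [10, 6, 2, 3, 8, 1, 4, 7, 0, 9, 5]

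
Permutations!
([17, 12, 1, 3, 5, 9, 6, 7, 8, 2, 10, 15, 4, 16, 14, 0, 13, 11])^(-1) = (0 15 11 17)(1 2 9 5 4 12)(13 16)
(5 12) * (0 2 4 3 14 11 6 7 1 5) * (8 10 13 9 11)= (0 2 4 3 14 8 10 13 9 11 6 7 1 5 12)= [2, 5, 4, 14, 3, 12, 7, 1, 10, 11, 13, 6, 0, 9, 8]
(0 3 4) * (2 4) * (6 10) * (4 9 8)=[3, 1, 9, 2, 0, 5, 10, 7, 4, 8, 6]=(0 3 2 9 8 4)(6 10)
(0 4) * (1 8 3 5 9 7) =(0 4)(1 8 3 5 9 7) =[4, 8, 2, 5, 0, 9, 6, 1, 3, 7]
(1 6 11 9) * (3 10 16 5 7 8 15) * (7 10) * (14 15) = (1 6 11 9)(3 7 8 14 15)(5 10 16) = [0, 6, 2, 7, 4, 10, 11, 8, 14, 1, 16, 9, 12, 13, 15, 3, 5]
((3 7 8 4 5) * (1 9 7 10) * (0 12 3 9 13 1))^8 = (13)(4 7 5 8 9)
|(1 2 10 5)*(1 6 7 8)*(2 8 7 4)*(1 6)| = |(1 8 6 4 2 10 5)| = 7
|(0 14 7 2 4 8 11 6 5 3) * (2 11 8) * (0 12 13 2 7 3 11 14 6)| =|(0 6 5 11)(2 4 7 14 3 12 13)| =28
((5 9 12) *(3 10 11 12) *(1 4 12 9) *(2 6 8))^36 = ((1 4 12 5)(2 6 8)(3 10 11 9))^36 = (12)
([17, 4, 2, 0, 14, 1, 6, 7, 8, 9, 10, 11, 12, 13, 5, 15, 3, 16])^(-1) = [3, 5, 2, 16, 1, 14, 6, 7, 8, 9, 10, 11, 12, 13, 4, 15, 17, 0]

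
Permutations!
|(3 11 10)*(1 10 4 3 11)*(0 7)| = 10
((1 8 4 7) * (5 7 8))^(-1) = ((1 5 7)(4 8))^(-1) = (1 7 5)(4 8)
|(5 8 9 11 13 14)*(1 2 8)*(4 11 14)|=6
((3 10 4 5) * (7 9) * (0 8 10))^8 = (0 10 5)(3 8 4)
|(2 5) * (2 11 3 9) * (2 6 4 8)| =|(2 5 11 3 9 6 4 8)| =8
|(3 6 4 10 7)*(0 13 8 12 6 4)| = |(0 13 8 12 6)(3 4 10 7)| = 20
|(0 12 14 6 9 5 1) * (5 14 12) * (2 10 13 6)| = 6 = |(0 5 1)(2 10 13 6 9 14)|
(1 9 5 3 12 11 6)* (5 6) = (1 9 6)(3 12 11 5) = [0, 9, 2, 12, 4, 3, 1, 7, 8, 6, 10, 5, 11]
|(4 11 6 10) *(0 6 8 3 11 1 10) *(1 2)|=12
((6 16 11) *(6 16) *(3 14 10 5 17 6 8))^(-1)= (3 8 6 17 5 10 14)(11 16)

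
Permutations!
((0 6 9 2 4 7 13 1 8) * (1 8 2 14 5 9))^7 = (0 8 13 7 4 2 1 6)(5 9 14) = ((0 6 1 2 4 7 13 8)(5 9 14))^7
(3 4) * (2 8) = (2 8)(3 4) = [0, 1, 8, 4, 3, 5, 6, 7, 2]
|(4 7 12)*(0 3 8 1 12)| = 7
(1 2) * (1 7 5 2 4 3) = (1 4 3)(2 7 5) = [0, 4, 7, 1, 3, 2, 6, 5]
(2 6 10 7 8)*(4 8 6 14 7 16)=(2 14 7 6 10 16 4 8)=[0, 1, 14, 3, 8, 5, 10, 6, 2, 9, 16, 11, 12, 13, 7, 15, 4]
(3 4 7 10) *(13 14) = (3 4 7 10)(13 14) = [0, 1, 2, 4, 7, 5, 6, 10, 8, 9, 3, 11, 12, 14, 13]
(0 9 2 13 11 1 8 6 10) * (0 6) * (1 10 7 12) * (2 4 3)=(0 9 4 3 2 13 11 10 6 7 12 1 8)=[9, 8, 13, 2, 3, 5, 7, 12, 0, 4, 6, 10, 1, 11]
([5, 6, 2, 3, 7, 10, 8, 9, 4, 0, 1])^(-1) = (0 9 7 4 8 6 1 10 5)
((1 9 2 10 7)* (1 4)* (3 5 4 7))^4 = (1 3 9 5 2 4 10)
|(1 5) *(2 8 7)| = 6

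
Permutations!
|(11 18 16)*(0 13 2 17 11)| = 7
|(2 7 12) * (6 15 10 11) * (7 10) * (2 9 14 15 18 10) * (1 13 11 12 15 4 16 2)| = |(1 13 11 6 18 10 12 9 14 4 16 2)(7 15)| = 12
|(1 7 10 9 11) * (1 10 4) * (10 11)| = |(11)(1 7 4)(9 10)| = 6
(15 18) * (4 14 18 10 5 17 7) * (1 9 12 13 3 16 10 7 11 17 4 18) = [0, 9, 2, 16, 14, 4, 6, 18, 8, 12, 5, 17, 13, 3, 1, 7, 10, 11, 15] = (1 9 12 13 3 16 10 5 4 14)(7 18 15)(11 17)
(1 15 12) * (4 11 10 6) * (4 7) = (1 15 12)(4 11 10 6 7) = [0, 15, 2, 3, 11, 5, 7, 4, 8, 9, 6, 10, 1, 13, 14, 12]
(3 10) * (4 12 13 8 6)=(3 10)(4 12 13 8 6)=[0, 1, 2, 10, 12, 5, 4, 7, 6, 9, 3, 11, 13, 8]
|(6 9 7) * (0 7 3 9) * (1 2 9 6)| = 7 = |(0 7 1 2 9 3 6)|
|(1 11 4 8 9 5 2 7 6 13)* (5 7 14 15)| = 8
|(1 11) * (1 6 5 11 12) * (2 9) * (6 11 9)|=4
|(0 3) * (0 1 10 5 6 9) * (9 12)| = 8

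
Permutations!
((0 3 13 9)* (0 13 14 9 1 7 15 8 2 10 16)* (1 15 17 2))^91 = (17)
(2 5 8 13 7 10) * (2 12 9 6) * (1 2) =(1 2 5 8 13 7 10 12 9 6) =[0, 2, 5, 3, 4, 8, 1, 10, 13, 6, 12, 11, 9, 7]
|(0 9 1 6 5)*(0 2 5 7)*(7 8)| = 6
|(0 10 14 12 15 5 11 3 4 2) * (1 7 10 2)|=10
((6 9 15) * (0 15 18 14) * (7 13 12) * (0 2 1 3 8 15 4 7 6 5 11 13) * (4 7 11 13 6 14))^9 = (0 7)(4 18 9 6 11) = ((0 7)(1 3 8 15 5 13 12 14 2)(4 11 6 9 18))^9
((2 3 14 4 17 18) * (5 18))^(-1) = (2 18 5 17 4 14 3)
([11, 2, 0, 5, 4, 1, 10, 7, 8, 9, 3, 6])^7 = (0 2 1 5 3 10 6 11)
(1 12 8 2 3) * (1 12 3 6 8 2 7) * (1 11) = (1 3 12 2 6 8 7 11) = [0, 3, 6, 12, 4, 5, 8, 11, 7, 9, 10, 1, 2]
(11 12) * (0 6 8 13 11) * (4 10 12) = [6, 1, 2, 3, 10, 5, 8, 7, 13, 9, 12, 4, 0, 11] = (0 6 8 13 11 4 10 12)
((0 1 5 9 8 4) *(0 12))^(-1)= ((0 1 5 9 8 4 12))^(-1)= (0 12 4 8 9 5 1)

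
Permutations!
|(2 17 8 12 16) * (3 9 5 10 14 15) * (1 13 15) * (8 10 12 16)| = 13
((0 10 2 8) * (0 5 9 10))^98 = (2 9 8 10 5)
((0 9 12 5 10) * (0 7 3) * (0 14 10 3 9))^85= (3 14 10 7 9 12 5)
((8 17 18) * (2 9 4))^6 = (18)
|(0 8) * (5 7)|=2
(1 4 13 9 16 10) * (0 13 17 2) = [13, 4, 0, 3, 17, 5, 6, 7, 8, 16, 1, 11, 12, 9, 14, 15, 10, 2] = (0 13 9 16 10 1 4 17 2)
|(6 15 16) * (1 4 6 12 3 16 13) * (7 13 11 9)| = 24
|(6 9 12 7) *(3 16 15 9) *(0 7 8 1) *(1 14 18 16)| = 35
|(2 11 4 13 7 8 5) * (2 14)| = |(2 11 4 13 7 8 5 14)| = 8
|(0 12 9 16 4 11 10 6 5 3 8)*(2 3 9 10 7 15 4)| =|(0 12 10 6 5 9 16 2 3 8)(4 11 7 15)| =20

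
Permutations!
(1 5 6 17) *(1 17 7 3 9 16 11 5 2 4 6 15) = (17)(1 2 4 6 7 3 9 16 11 5 15) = [0, 2, 4, 9, 6, 15, 7, 3, 8, 16, 10, 5, 12, 13, 14, 1, 11, 17]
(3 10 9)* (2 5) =(2 5)(3 10 9) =[0, 1, 5, 10, 4, 2, 6, 7, 8, 3, 9]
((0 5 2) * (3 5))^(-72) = ((0 3 5 2))^(-72) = (5)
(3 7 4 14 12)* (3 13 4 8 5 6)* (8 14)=(3 7 14 12 13 4 8 5 6)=[0, 1, 2, 7, 8, 6, 3, 14, 5, 9, 10, 11, 13, 4, 12]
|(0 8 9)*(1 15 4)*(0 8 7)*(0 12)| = 6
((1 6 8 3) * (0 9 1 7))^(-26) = (0 1 8 7 9 6 3) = ((0 9 1 6 8 3 7))^(-26)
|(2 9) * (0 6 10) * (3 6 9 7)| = 7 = |(0 9 2 7 3 6 10)|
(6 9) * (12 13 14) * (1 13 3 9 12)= (1 13 14)(3 9 6 12)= [0, 13, 2, 9, 4, 5, 12, 7, 8, 6, 10, 11, 3, 14, 1]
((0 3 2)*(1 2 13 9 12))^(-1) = (0 2 1 12 9 13 3)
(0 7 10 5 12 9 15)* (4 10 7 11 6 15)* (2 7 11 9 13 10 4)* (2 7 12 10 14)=(0 9 7 11 6 15)(2 12 13 14)(5 10)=[9, 1, 12, 3, 4, 10, 15, 11, 8, 7, 5, 6, 13, 14, 2, 0]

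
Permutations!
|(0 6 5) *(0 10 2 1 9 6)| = |(1 9 6 5 10 2)| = 6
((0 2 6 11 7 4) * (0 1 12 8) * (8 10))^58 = (0 10 1 7 6)(2 8 12 4 11)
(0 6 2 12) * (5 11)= (0 6 2 12)(5 11)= [6, 1, 12, 3, 4, 11, 2, 7, 8, 9, 10, 5, 0]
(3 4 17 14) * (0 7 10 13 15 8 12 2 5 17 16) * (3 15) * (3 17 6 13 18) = [7, 1, 5, 4, 16, 6, 13, 10, 12, 9, 18, 11, 2, 17, 15, 8, 0, 14, 3] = (0 7 10 18 3 4 16)(2 5 6 13 17 14 15 8 12)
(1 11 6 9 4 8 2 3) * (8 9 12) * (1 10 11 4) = (1 4 9)(2 3 10 11 6 12 8) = [0, 4, 3, 10, 9, 5, 12, 7, 2, 1, 11, 6, 8]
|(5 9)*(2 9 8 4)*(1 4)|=|(1 4 2 9 5 8)|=6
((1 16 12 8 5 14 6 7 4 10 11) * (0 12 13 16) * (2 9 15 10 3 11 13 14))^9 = (0 16 12 14 8 6 5 7 2 4 9 3 15 11 10 1 13)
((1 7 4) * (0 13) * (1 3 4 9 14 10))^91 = (0 13)(1 7 9 14 10)(3 4)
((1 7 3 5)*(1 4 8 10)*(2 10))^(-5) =((1 7 3 5 4 8 2 10))^(-5) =(1 5 2 7 4 10 3 8)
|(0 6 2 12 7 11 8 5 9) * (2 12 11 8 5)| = |(0 6 12 7 8 2 11 5 9)| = 9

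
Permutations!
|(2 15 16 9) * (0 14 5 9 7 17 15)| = |(0 14 5 9 2)(7 17 15 16)| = 20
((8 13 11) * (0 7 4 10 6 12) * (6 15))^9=((0 7 4 10 15 6 12)(8 13 11))^9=(0 4 15 12 7 10 6)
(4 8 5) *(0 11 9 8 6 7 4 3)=(0 11 9 8 5 3)(4 6 7)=[11, 1, 2, 0, 6, 3, 7, 4, 5, 8, 10, 9]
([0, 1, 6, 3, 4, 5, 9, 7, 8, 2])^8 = [0, 1, 9, 3, 4, 5, 2, 7, 8, 6]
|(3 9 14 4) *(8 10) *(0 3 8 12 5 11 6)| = |(0 3 9 14 4 8 10 12 5 11 6)| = 11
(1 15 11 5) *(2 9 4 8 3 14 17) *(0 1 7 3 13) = [1, 15, 9, 14, 8, 7, 6, 3, 13, 4, 10, 5, 12, 0, 17, 11, 16, 2] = (0 1 15 11 5 7 3 14 17 2 9 4 8 13)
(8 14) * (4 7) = [0, 1, 2, 3, 7, 5, 6, 4, 14, 9, 10, 11, 12, 13, 8] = (4 7)(8 14)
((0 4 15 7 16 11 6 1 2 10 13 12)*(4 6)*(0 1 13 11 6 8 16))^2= (0 16 13 1 10 4 7 8 6 12 2 11 15)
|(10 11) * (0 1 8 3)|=4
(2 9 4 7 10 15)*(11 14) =[0, 1, 9, 3, 7, 5, 6, 10, 8, 4, 15, 14, 12, 13, 11, 2] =(2 9 4 7 10 15)(11 14)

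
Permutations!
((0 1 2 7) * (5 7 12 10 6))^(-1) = ((0 1 2 12 10 6 5 7))^(-1) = (0 7 5 6 10 12 2 1)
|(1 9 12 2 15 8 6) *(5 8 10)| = 9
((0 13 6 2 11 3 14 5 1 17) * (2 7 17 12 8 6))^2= (0 2 3 5 12 6 17 13 11 14 1 8 7)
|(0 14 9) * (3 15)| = 6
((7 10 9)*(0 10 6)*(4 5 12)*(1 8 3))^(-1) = (0 6 7 9 10)(1 3 8)(4 12 5)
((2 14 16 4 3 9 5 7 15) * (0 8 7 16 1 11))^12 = (0 2)(1 7)(3 5 4 9 16)(8 14)(11 15)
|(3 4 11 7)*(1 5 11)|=6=|(1 5 11 7 3 4)|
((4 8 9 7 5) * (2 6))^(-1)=(2 6)(4 5 7 9 8)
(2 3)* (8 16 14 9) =[0, 1, 3, 2, 4, 5, 6, 7, 16, 8, 10, 11, 12, 13, 9, 15, 14] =(2 3)(8 16 14 9)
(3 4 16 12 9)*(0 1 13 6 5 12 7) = (0 1 13 6 5 12 9 3 4 16 7) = [1, 13, 2, 4, 16, 12, 5, 0, 8, 3, 10, 11, 9, 6, 14, 15, 7]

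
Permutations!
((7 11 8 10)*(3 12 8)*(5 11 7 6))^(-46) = (3 10 11 8 5 12 6)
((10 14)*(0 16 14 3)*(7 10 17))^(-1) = (0 3 10 7 17 14 16)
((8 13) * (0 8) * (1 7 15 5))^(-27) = ((0 8 13)(1 7 15 5))^(-27) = (1 7 15 5)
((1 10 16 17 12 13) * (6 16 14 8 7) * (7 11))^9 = ((1 10 14 8 11 7 6 16 17 12 13))^9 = (1 12 16 7 8 10 13 17 6 11 14)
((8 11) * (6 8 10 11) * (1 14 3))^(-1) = ((1 14 3)(6 8)(10 11))^(-1) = (1 3 14)(6 8)(10 11)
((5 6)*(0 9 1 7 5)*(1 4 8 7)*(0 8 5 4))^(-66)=(9)(4 7 8 6 5)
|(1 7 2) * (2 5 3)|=5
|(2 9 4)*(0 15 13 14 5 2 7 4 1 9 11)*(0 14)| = 12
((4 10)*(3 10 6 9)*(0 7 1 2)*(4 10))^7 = (10)(0 2 1 7)(3 9 6 4) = ((10)(0 7 1 2)(3 4 6 9))^7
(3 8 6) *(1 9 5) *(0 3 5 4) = (0 3 8 6 5 1 9 4) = [3, 9, 2, 8, 0, 1, 5, 7, 6, 4]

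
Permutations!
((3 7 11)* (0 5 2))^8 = (0 2 5)(3 11 7)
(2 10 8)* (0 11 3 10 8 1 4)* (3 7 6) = (0 11 7 6 3 10 1 4)(2 8) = [11, 4, 8, 10, 0, 5, 3, 6, 2, 9, 1, 7]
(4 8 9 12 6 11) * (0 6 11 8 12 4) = [6, 1, 2, 3, 12, 5, 8, 7, 9, 4, 10, 0, 11] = (0 6 8 9 4 12 11)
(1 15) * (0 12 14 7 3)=(0 12 14 7 3)(1 15)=[12, 15, 2, 0, 4, 5, 6, 3, 8, 9, 10, 11, 14, 13, 7, 1]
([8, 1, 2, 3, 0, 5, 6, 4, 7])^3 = [4, 1, 2, 3, 7, 5, 6, 8, 0]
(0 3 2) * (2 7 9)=(0 3 7 9 2)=[3, 1, 0, 7, 4, 5, 6, 9, 8, 2]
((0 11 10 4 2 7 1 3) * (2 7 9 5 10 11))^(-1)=(11)(0 3 1 7 4 10 5 9 2)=((11)(0 2 9 5 10 4 7 1 3))^(-1)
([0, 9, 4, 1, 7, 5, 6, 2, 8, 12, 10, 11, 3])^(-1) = [0, 3, 7, 12, 2, 5, 6, 4, 8, 1, 10, 11, 9]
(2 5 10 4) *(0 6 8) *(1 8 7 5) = [6, 8, 1, 3, 2, 10, 7, 5, 0, 9, 4] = (0 6 7 5 10 4 2 1 8)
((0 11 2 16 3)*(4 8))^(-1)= (0 3 16 2 11)(4 8)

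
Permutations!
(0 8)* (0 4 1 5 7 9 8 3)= (0 3)(1 5 7 9 8 4)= [3, 5, 2, 0, 1, 7, 6, 9, 4, 8]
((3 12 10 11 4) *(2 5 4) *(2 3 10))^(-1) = (2 12 3 11 10 4 5)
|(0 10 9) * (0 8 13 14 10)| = 5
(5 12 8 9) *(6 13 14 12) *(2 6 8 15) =[0, 1, 6, 3, 4, 8, 13, 7, 9, 5, 10, 11, 15, 14, 12, 2] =(2 6 13 14 12 15)(5 8 9)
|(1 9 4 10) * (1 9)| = |(4 10 9)| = 3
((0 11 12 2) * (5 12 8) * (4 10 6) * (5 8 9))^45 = ((0 11 9 5 12 2)(4 10 6))^45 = (0 5)(2 9)(11 12)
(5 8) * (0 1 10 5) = [1, 10, 2, 3, 4, 8, 6, 7, 0, 9, 5] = (0 1 10 5 8)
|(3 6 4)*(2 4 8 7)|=6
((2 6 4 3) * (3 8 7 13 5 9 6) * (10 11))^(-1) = (2 3)(4 6 9 5 13 7 8)(10 11)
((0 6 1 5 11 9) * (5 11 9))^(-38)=(0 5 1)(6 9 11)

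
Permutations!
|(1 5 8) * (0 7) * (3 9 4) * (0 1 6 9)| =9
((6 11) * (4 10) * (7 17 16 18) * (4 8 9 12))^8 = (18)(4 9 10 12 8)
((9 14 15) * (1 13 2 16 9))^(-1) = ((1 13 2 16 9 14 15))^(-1) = (1 15 14 9 16 2 13)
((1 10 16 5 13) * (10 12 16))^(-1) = (1 13 5 16 12)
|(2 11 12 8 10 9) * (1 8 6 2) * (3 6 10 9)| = 6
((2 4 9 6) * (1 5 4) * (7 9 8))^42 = ((1 5 4 8 7 9 6 2))^42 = (1 4 7 6)(2 5 8 9)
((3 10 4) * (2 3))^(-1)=(2 4 10 3)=((2 3 10 4))^(-1)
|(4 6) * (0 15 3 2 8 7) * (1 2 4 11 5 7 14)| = |(0 15 3 4 6 11 5 7)(1 2 8 14)| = 8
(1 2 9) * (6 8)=(1 2 9)(6 8)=[0, 2, 9, 3, 4, 5, 8, 7, 6, 1]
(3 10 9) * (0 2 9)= (0 2 9 3 10)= [2, 1, 9, 10, 4, 5, 6, 7, 8, 3, 0]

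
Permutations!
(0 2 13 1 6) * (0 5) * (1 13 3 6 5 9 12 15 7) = (0 2 3 6 9 12 15 7 1 5) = [2, 5, 3, 6, 4, 0, 9, 1, 8, 12, 10, 11, 15, 13, 14, 7]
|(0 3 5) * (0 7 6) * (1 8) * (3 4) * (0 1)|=8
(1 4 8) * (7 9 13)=(1 4 8)(7 9 13)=[0, 4, 2, 3, 8, 5, 6, 9, 1, 13, 10, 11, 12, 7]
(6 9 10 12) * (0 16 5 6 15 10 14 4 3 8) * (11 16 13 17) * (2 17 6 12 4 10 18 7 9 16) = (0 13 6 16 5 12 15 18 7 9 14 10 4 3 8)(2 17 11) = [13, 1, 17, 8, 3, 12, 16, 9, 0, 14, 4, 2, 15, 6, 10, 18, 5, 11, 7]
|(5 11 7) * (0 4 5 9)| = 6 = |(0 4 5 11 7 9)|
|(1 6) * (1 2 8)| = |(1 6 2 8)| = 4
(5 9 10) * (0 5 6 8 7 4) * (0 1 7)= (0 5 9 10 6 8)(1 7 4)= [5, 7, 2, 3, 1, 9, 8, 4, 0, 10, 6]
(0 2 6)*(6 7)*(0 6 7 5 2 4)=[4, 1, 5, 3, 0, 2, 6, 7]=(7)(0 4)(2 5)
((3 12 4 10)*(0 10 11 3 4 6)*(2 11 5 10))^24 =(12)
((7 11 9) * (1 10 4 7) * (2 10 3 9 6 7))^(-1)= ((1 3 9)(2 10 4)(6 7 11))^(-1)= (1 9 3)(2 4 10)(6 11 7)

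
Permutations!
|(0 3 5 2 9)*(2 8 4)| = 7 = |(0 3 5 8 4 2 9)|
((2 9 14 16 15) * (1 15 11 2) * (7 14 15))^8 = (16)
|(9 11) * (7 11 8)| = |(7 11 9 8)| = 4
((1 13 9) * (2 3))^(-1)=(1 9 13)(2 3)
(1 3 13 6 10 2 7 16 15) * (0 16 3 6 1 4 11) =[16, 6, 7, 13, 11, 5, 10, 3, 8, 9, 2, 0, 12, 1, 14, 4, 15] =(0 16 15 4 11)(1 6 10 2 7 3 13)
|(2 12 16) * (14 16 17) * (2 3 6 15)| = 8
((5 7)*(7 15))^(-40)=((5 15 7))^(-40)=(5 7 15)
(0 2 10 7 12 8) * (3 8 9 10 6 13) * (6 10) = (0 2 10 7 12 9 6 13 3 8) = [2, 1, 10, 8, 4, 5, 13, 12, 0, 6, 7, 11, 9, 3]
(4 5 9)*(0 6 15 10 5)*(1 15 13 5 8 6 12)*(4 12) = (0 4)(1 15 10 8 6 13 5 9 12) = [4, 15, 2, 3, 0, 9, 13, 7, 6, 12, 8, 11, 1, 5, 14, 10]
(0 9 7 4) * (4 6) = (0 9 7 6 4) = [9, 1, 2, 3, 0, 5, 4, 6, 8, 7]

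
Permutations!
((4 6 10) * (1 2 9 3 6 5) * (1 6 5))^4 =((1 2 9 3 5 6 10 4))^4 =(1 5)(2 6)(3 4)(9 10)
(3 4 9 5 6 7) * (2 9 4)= (2 9 5 6 7 3)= [0, 1, 9, 2, 4, 6, 7, 3, 8, 5]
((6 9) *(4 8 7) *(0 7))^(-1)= ((0 7 4 8)(6 9))^(-1)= (0 8 4 7)(6 9)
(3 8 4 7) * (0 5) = [5, 1, 2, 8, 7, 0, 6, 3, 4] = (0 5)(3 8 4 7)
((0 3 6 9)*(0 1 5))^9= (0 9)(1 3)(5 6)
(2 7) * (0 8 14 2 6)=(0 8 14 2 7 6)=[8, 1, 7, 3, 4, 5, 0, 6, 14, 9, 10, 11, 12, 13, 2]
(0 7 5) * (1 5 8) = (0 7 8 1 5) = [7, 5, 2, 3, 4, 0, 6, 8, 1]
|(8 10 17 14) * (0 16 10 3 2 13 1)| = 10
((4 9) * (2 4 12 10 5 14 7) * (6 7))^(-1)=(2 7 6 14 5 10 12 9 4)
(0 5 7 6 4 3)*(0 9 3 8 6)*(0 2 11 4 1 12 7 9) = (0 5 9 3)(1 12 7 2 11 4 8 6) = [5, 12, 11, 0, 8, 9, 1, 2, 6, 3, 10, 4, 7]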